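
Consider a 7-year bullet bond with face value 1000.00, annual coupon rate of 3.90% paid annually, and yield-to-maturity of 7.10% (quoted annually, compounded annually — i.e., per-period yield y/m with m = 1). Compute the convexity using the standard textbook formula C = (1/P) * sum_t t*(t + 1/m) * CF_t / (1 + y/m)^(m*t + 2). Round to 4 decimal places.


Coupon per period c = face * coupon_rate / m = 39.000000
Periods per year m = 1; per-period yield y/m = 0.071000
Number of cashflows N = 7
Cashflows (t years, CF_t, discount factor 1/(1+y/m)^(m*t), PV):
  t = 1.0000: CF_t = 39.000000, DF = 0.933707, PV = 36.414566
  t = 2.0000: CF_t = 39.000000, DF = 0.871808, PV = 34.000528
  t = 3.0000: CF_t = 39.000000, DF = 0.814013, PV = 31.746525
  t = 4.0000: CF_t = 39.000000, DF = 0.760050, PV = 29.641947
  t = 5.0000: CF_t = 39.000000, DF = 0.709664, PV = 27.676888
  t = 6.0000: CF_t = 39.000000, DF = 0.662618, PV = 25.842099
  t = 7.0000: CF_t = 1039.000000, DF = 0.618691, PV = 642.819809
Price P = sum_t PV_t = 828.142362
Convexity numerator sum_t t*(t + 1/m) * CF_t / (1+y/m)^(m*t + 2):
  t = 1.0000: term = 63.493050
  t = 2.0000: term = 177.851681
  t = 3.0000: term = 332.122653
  t = 4.0000: term = 516.841975
  t = 5.0000: term = 723.868313
  t = 6.0000: term = 946.233089
  t = 7.0000: term = 31383.280397
Convexity = (1/P) * sum = 34143.691158 / 828.142362 = 41.229253

Answer: Convexity = 41.2293


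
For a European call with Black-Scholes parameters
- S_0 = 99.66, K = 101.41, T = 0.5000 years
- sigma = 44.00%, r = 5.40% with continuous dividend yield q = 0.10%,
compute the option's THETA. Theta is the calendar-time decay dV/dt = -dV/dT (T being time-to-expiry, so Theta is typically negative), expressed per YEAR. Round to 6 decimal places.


d1 = 0.1847884955; d2 = -0.1263384882
phi(d1) = 0.3921887981; exp(-qT) = 0.9995001250; exp(-rT) = 0.9733612415
Theta = -S*exp(-qT)*phi(d1)*sigma/(2*sqrt(T)) - r*K*exp(-rT)*N(d2) + q*S*exp(-qT)*N(d1)
N(d1) = 0.5733025341; N(d2) = 0.4497319956; sqrt(T) = 0.7071067812
Term 1 = -99.6600 * 0.9995001250 * 0.3921887981 * 0.4400 / (2 * 0.7071067812) = -12.1544860416
Term 2 = -0.0540 * 101.4100 * 0.9733612415 * 0.4497319956 = -2.3971895593
Term 3 = 0.0010 * 99.6600 * 0.9995001250 * 0.5733025341 = 0.0571067700
Theta = -12.1544860416 + (-2.3971895593) + (0.0571067700) = -14.494569

Answer: Theta = -14.494569


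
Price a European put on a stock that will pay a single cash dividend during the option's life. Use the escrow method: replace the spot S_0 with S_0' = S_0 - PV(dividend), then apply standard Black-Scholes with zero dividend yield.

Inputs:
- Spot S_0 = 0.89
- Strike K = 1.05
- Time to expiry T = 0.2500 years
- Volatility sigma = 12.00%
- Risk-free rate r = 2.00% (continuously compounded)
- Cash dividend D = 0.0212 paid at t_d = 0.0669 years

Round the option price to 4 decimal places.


Answer: Price = 0.1760

Derivation:
PV(D) = D * exp(-r * t_d) = 0.0212 * 0.99866289 = 0.02117165
S_0' = S_0 - PV(D) = 0.8900 - 0.02117165 = 0.86882835
d1 = (ln(S_0'/K) + (r + sigma^2/2)*T) / (sigma*sqrt(T)) = -3.04333112
d2 = d1 - sigma*sqrt(T) = -3.10333112
exp(-rT) = 0.99501248
N(-d1) = 0.99883013; N(-d2) = 0.99904322
P = K * exp(-rT) * N(-d2) - S_0' * N(-d1) = 1.0500 * 0.99501248 * 0.99904322 - 0.86882835 * 0.99883013 = 0.1760


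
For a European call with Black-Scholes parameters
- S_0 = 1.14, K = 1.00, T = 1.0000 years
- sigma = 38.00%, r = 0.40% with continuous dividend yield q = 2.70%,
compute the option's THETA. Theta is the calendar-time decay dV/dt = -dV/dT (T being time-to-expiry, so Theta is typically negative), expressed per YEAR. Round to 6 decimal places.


d1 = 0.4742849011; d2 = 0.0942849011
phi(d1) = 0.3565033590; exp(-qT) = 0.9733612415; exp(-rT) = 0.9960079893
Theta = -S*exp(-qT)*phi(d1)*sigma/(2*sqrt(T)) - r*K*exp(-rT)*N(d2) + q*S*exp(-qT)*N(d1)
N(d1) = 0.6823516214; N(d2) = 0.5375585782; sqrt(T) = 1.0000000000
Term 1 = -1.1400 * 0.9733612415 * 0.3565033590 * 0.3800 / (2 * 1.0000000000) = -0.0751616192
Term 2 = -0.0040 * 1.0000 * 0.9960079893 * 0.5375585782 = -0.0021416506
Term 3 = 0.0270 * 1.1400 * 0.9733612415 * 0.6823516214 = 0.0204432948
Theta = -0.0751616192 + (-0.0021416506) + (0.0204432948) = -0.056860

Answer: Theta = -0.056860


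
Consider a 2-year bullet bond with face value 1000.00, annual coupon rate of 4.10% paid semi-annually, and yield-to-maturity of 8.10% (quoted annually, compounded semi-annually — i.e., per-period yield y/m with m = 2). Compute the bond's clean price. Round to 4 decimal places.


Answer: Price = 927.4876

Derivation:
Coupon per period c = face * coupon_rate / m = 20.500000
Periods per year m = 2; per-period yield y/m = 0.040500
Number of cashflows N = 4
Cashflows (t years, CF_t, discount factor 1/(1+y/m)^(m*t), PV):
  t = 0.5000: CF_t = 20.500000, DF = 0.961076, PV = 19.702066
  t = 1.0000: CF_t = 20.500000, DF = 0.923668, PV = 18.935191
  t = 1.5000: CF_t = 20.500000, DF = 0.887715, PV = 18.198165
  t = 2.0000: CF_t = 1020.500000, DF = 0.853162, PV = 870.652138
Price P = sum_t PV_t = 927.487561


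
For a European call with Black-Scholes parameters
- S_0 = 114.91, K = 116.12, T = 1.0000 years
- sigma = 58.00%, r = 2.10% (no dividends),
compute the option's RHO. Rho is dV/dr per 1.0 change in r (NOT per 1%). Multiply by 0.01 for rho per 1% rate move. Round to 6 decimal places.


Answer: Rho = 44.671737

Derivation:
d1 = 0.3081466795; d2 = -0.2718533205
phi(d1) = 0.3804442153; exp(-qT) = 1.0000000000; exp(-rT) = 0.9792189646
N(d2) = 0.3928674024
Rho = K*T*exp(-rT)*N(d2) = 116.1200 * 1.0000 * 0.9792189646 * 0.3928674024 = 44.671737


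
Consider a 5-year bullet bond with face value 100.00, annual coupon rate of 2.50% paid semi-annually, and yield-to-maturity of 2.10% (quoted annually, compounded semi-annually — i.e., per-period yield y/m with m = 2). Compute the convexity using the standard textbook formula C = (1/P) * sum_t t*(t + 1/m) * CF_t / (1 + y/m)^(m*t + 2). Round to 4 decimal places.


Answer: Convexity = 25.0296

Derivation:
Coupon per period c = face * coupon_rate / m = 1.250000
Periods per year m = 2; per-period yield y/m = 0.010500
Number of cashflows N = 10
Cashflows (t years, CF_t, discount factor 1/(1+y/m)^(m*t), PV):
  t = 0.5000: CF_t = 1.250000, DF = 0.989609, PV = 1.237011
  t = 1.0000: CF_t = 1.250000, DF = 0.979326, PV = 1.224158
  t = 1.5000: CF_t = 1.250000, DF = 0.969150, PV = 1.211438
  t = 2.0000: CF_t = 1.250000, DF = 0.959080, PV = 1.198850
  t = 2.5000: CF_t = 1.250000, DF = 0.949114, PV = 1.186393
  t = 3.0000: CF_t = 1.250000, DF = 0.939252, PV = 1.174065
  t = 3.5000: CF_t = 1.250000, DF = 0.929492, PV = 1.161865
  t = 4.0000: CF_t = 1.250000, DF = 0.919834, PV = 1.149792
  t = 4.5000: CF_t = 1.250000, DF = 0.910276, PV = 1.137845
  t = 5.0000: CF_t = 101.250000, DF = 0.900818, PV = 91.207773
Price P = sum_t PV_t = 101.889190
Convexity numerator sum_t t*(t + 1/m) * CF_t / (1+y/m)^(m*t + 2):
  t = 0.5000: term = 0.605719
  t = 1.0000: term = 1.798275
  t = 1.5000: term = 3.559178
  t = 2.0000: term = 5.870325
  t = 2.5000: term = 8.713990
  t = 3.0000: term = 12.072821
  t = 3.5000: term = 15.929832
  t = 4.0000: term = 20.268394
  t = 4.5000: term = 25.072234
  t = 5.0000: term = 2456.359406
Convexity = (1/P) * sum = 2550.250172 / 101.889190 = 25.029644


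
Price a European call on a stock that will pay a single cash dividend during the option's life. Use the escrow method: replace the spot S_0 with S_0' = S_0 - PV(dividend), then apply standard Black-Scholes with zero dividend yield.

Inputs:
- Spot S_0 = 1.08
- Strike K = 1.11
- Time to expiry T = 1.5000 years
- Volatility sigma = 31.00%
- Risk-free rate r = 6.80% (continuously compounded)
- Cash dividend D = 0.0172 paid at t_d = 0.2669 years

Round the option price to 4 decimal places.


Answer: Price = 0.1877

Derivation:
PV(D) = D * exp(-r * t_d) = 0.0172 * 0.98201450 = 0.01689065
S_0' = S_0 - PV(D) = 1.0800 - 0.01689065 = 1.06310935
d1 = (ln(S_0'/K) + (r + sigma^2/2)*T) / (sigma*sqrt(T)) = 0.34480637
d2 = d1 - sigma*sqrt(T) = -0.03486454
exp(-rT) = 0.90302955
N(d1) = 0.63488003; N(d2) = 0.48609388
C = S_0' * N(d1) - K * exp(-rT) * N(d2) = 1.06310935 * 0.63488003 - 1.1100 * 0.90302955 * 0.48609388 = 0.1877


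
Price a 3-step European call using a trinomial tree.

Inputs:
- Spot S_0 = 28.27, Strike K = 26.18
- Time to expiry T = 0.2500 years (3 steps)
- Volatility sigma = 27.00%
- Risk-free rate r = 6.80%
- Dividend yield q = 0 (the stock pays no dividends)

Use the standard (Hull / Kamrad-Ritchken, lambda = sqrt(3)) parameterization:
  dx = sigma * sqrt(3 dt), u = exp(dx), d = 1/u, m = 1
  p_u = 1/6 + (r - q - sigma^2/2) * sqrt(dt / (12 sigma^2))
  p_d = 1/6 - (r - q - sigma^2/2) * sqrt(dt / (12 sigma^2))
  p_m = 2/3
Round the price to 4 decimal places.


dt = T/N = 0.083333; dx = sigma*sqrt(3*dt) = 0.135000
u = exp(dx) = 1.144537; d = 1/u = 0.873716
p_u = 0.176404, p_m = 0.666667, p_d = 0.156929
Discount per step: exp(-r*dt) = 0.994349
Stock lattice S(k, j) with j the centered position index:
  k=0: S(0,+0) = 28.2700
  k=1: S(1,-1) = 24.6999; S(1,+0) = 28.2700; S(1,+1) = 32.3561
  k=2: S(2,-2) = 21.5807; S(2,-1) = 24.6999; S(2,+0) = 28.2700; S(2,+1) = 32.3561; S(2,+2) = 37.0327
  k=3: S(3,-3) = 18.8554; S(3,-2) = 21.5807; S(3,-1) = 24.6999; S(3,+0) = 28.2700; S(3,+1) = 32.3561; S(3,+2) = 37.0327; S(3,+3) = 42.3853
Terminal payoffs V(N, j) = max(S_T - K, 0):
  V(3,-3) = 0.000000; V(3,-2) = 0.000000; V(3,-1) = 0.000000; V(3,+0) = 2.090000; V(3,+1) = 6.176055; V(3,+2) = 10.852695; V(3,+3) = 16.205282
Backward induction: V(k, j) = exp(-r*dt) * [p_u * V(k+1, j+1) + p_m * V(k+1, j) + p_d * V(k+1, j-1)]
  V(2,-2) = exp(-r*dt) * [p_u*0.000000 + p_m*0.000000 + p_d*0.000000] = 0.000000
  V(2,-1) = exp(-r*dt) * [p_u*2.090000 + p_m*0.000000 + p_d*0.000000] = 0.366602
  V(2,+0) = exp(-r*dt) * [p_u*6.176055 + p_m*2.090000 + p_d*0.000000] = 2.468787
  V(2,+1) = exp(-r*dt) * [p_u*10.852695 + p_m*6.176055 + p_d*2.090000] = 6.323877
  V(2,+2) = exp(-r*dt) * [p_u*16.205282 + p_m*10.852695 + p_d*6.176055] = 11.000501
  V(1,-1) = exp(-r*dt) * [p_u*2.468787 + p_m*0.366602 + p_d*0.000000] = 0.676064
  V(1,+0) = exp(-r*dt) * [p_u*6.323877 + p_m*2.468787 + p_d*0.366602] = 2.803019
  V(1,+1) = exp(-r*dt) * [p_u*11.000501 + p_m*6.323877 + p_d*2.468787] = 6.506901
  V(0,+0) = exp(-r*dt) * [p_u*6.506901 + p_m*2.803019 + p_d*0.676064] = 3.104974

Answer: Price = V(0,0) = 3.1050


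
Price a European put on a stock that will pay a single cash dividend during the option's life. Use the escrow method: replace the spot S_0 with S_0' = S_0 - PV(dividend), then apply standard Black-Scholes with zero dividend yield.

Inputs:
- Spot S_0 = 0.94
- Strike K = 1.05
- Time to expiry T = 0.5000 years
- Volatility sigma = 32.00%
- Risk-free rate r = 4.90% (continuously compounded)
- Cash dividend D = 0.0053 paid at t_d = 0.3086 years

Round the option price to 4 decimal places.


Answer: Price = 0.1403

Derivation:
PV(D) = D * exp(-r * t_d) = 0.0053 * 0.98499235 = 0.00522046
S_0' = S_0 - PV(D) = 0.9400 - 0.00522046 = 0.93477954
d1 = (ln(S_0'/K) + (r + sigma^2/2)*T) / (sigma*sqrt(T)) = -0.29227696
d2 = d1 - sigma*sqrt(T) = -0.51855113
exp(-rT) = 0.97579769
N(-d1) = 0.61496256; N(-d2) = 0.69796310
P = K * exp(-rT) * N(-d2) - S_0' * N(-d1) = 1.0500 * 0.97579769 * 0.69796310 - 0.93477954 * 0.61496256 = 0.1403


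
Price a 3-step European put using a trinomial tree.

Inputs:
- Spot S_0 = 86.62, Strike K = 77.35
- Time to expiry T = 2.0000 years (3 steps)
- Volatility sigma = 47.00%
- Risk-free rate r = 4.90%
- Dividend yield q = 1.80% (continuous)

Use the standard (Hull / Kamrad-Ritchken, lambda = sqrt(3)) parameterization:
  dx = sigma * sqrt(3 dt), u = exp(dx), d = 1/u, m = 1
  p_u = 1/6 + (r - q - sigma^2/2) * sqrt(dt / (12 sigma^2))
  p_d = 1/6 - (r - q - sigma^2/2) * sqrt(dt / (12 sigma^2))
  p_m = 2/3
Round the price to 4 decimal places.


dt = T/N = 0.666667; dx = sigma*sqrt(3*dt) = 0.664680
u = exp(dx) = 1.943869; d = 1/u = 0.514438
p_u = 0.126823, p_m = 0.666667, p_d = 0.206510
Discount per step: exp(-r*dt) = 0.967861
Stock lattice S(k, j) with j the centered position index:
  k=0: S(0,+0) = 86.6200
  k=1: S(1,-1) = 44.5606; S(1,+0) = 86.6200; S(1,+1) = 168.3779
  k=2: S(2,-2) = 22.9237; S(2,-1) = 44.5606; S(2,+0) = 86.6200; S(2,+1) = 168.3779; S(2,+2) = 327.3047
  k=3: S(3,-3) = 11.7928; S(3,-2) = 22.9237; S(3,-1) = 44.5606; S(3,+0) = 86.6200; S(3,+1) = 168.3779; S(3,+2) = 327.3047; S(3,+3) = 636.2375
Terminal payoffs V(N, j) = max(K - S_T, 0):
  V(3,-3) = 65.557195; V(3,-2) = 54.426330; V(3,-1) = 32.789387; V(3,+0) = 0.000000; V(3,+1) = 0.000000; V(3,+2) = 0.000000; V(3,+3) = 0.000000
Backward induction: V(k, j) = exp(-r*dt) * [p_u * V(k+1, j+1) + p_m * V(k+1, j) + p_d * V(k+1, j-1)]
  V(2,-2) = exp(-r*dt) * [p_u*32.789387 + p_m*54.426330 + p_d*65.557195] = 52.246023
  V(2,-1) = exp(-r*dt) * [p_u*0.000000 + p_m*32.789387 + p_d*54.426330] = 32.035422
  V(2,+0) = exp(-r*dt) * [p_u*0.000000 + p_m*0.000000 + p_d*32.789387] = 6.553725
  V(2,+1) = exp(-r*dt) * [p_u*0.000000 + p_m*0.000000 + p_d*0.000000] = 0.000000
  V(2,+2) = exp(-r*dt) * [p_u*0.000000 + p_m*0.000000 + p_d*0.000000] = 0.000000
  V(1,-1) = exp(-r*dt) * [p_u*6.553725 + p_m*32.035422 + p_d*52.246023] = 31.917599
  V(1,+0) = exp(-r*dt) * [p_u*0.000000 + p_m*6.553725 + p_d*32.035422] = 10.631758
  V(1,+1) = exp(-r*dt) * [p_u*0.000000 + p_m*0.000000 + p_d*6.553725] = 1.309915
  V(0,+0) = exp(-r*dt) * [p_u*1.309915 + p_m*10.631758 + p_d*31.917599] = 13.400310

Answer: Price = V(0,0) = 13.4003


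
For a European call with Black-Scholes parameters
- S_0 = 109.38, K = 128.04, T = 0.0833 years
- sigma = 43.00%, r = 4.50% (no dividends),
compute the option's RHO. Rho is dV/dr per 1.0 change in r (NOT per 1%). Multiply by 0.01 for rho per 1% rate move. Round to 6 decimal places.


Answer: Rho = 1.026677

Derivation:
d1 = -1.1769429760; d2 = -1.3010484553
phi(d1) = 0.1995808388; exp(-qT) = 1.0000000000; exp(-rT) = 0.9962585169
N(d2) = 0.0966209347
Rho = K*T*exp(-rT)*N(d2) = 128.0400 * 0.0833 * 0.9962585169 * 0.0966209347 = 1.026677


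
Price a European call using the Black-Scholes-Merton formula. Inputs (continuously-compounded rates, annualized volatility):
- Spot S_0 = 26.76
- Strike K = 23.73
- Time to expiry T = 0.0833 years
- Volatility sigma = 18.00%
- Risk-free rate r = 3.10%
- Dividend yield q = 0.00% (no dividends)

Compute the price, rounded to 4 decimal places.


Answer: Price = 3.0952

Derivation:
d1 = (ln(S/K) + (r - q + 0.5*sigma^2) * T) / (sigma * sqrt(T)) = 2.38878197
d2 = d1 - sigma * sqrt(T) = 2.33683084
exp(-rT) = 0.99742103; exp(-qT) = 1.00000000
C = S_0 * exp(-qT) * N(d1) - K * exp(-rT) * N(d2)
N(d1) = 0.99154783; N(d2) = 0.99027601
C = 26.7600 * 1.00000000 * 0.99154783 - 23.7300 * 0.99742103 * 0.99027601 = 3.0952


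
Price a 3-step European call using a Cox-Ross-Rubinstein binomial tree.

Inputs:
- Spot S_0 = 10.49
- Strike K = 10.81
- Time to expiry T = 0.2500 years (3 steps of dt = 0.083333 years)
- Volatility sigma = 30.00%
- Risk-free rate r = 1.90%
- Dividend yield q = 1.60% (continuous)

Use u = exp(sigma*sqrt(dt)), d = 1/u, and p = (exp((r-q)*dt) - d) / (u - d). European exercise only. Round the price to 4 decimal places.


Answer: Price = V(0,0) = 0.5318

Derivation:
dt = T/N = 0.083333
u = exp(sigma*sqrt(dt)) = 1.090463; d = 1/u = 0.917042
p = (exp((r-q)*dt) - d) / (u - d) = 0.479805
Discount per step: exp(-r*dt) = 0.998418
Stock lattice S(k, i) with i counting down-moves:
  k=0: S(0,0) = 10.4900
  k=1: S(1,0) = 11.4390; S(1,1) = 9.6198
  k=2: S(2,0) = 12.4738; S(2,1) = 10.4900; S(2,2) = 8.8217
  k=3: S(3,0) = 13.6022; S(3,1) = 11.4390; S(3,2) = 9.6198; S(3,3) = 8.0899
Terminal payoffs V(N, i) = max(S_T - K, 0):
  V(3,0) = 2.792180; V(3,1) = 0.628959; V(3,2) = 0.000000; V(3,3) = 0.000000
Backward induction: V(k, i) = exp(-r*dt) * [p * V(k+1, i) + (1-p) * V(k+1, i+1)].
  V(2,0) = exp(-r*dt) * [p*2.792180 + (1-p)*0.628959] = 1.664245
  V(2,1) = exp(-r*dt) * [p*0.628959 + (1-p)*0.000000] = 0.301300
  V(2,2) = exp(-r*dt) * [p*0.000000 + (1-p)*0.000000] = 0.000000
  V(1,0) = exp(-r*dt) * [p*1.664245 + (1-p)*0.301300] = 0.953736
  V(1,1) = exp(-r*dt) * [p*0.301300 + (1-p)*0.000000] = 0.144336
  V(0,0) = exp(-r*dt) * [p*0.953736 + (1-p)*0.144336] = 0.531847


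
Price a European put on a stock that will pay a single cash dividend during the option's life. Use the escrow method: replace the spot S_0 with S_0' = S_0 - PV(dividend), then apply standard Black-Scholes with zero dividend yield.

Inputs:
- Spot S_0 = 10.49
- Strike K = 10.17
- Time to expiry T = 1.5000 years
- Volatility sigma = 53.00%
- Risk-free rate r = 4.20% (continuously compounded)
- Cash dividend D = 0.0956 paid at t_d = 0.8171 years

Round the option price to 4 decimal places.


PV(D) = D * exp(-r * t_d) = 0.0956 * 0.96626399 = 0.09237484
S_0' = S_0 - PV(D) = 10.4900 - 0.09237484 = 10.39762516
d1 = (ln(S_0'/K) + (r + sigma^2/2)*T) / (sigma*sqrt(T)) = 0.45571327
d2 = d1 - sigma*sqrt(T) = -0.19340151
exp(-rT) = 0.93894347
N(-d1) = 0.32429809; N(-d2) = 0.57667773
P = K * exp(-rT) * N(-d2) - S_0' * N(-d1) = 10.1700 * 0.93894347 * 0.57667773 - 10.39762516 * 0.32429809 = 2.1348

Answer: Price = 2.1348


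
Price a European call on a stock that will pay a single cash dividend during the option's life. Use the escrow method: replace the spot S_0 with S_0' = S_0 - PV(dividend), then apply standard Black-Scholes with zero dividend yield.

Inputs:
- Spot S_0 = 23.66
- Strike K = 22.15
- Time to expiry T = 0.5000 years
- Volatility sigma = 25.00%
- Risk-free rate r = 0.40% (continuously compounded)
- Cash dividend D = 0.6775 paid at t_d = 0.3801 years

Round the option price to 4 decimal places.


Answer: Price = 2.0650

Derivation:
PV(D) = D * exp(-r * t_d) = 0.6775 * 0.99848076 = 0.67647071
S_0' = S_0 - PV(D) = 23.6600 - 0.67647071 = 22.98352929
d1 = (ln(S_0'/K) + (r + sigma^2/2)*T) / (sigma*sqrt(T)) = 0.30866820
d2 = d1 - sigma*sqrt(T) = 0.13189151
exp(-rT) = 0.99800200
N(d1) = 0.62121303; N(d2) = 0.55246495
C = S_0' * N(d1) - K * exp(-rT) * N(d2) = 22.98352929 * 0.62121303 - 22.1500 * 0.99800200 * 0.55246495 = 2.0650


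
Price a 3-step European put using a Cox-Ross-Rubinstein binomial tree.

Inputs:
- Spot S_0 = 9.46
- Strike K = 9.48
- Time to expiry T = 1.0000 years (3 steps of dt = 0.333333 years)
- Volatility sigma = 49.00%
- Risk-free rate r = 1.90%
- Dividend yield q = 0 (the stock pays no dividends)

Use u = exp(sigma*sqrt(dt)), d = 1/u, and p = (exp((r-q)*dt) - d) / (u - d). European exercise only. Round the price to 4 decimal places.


Answer: Price = V(0,0) = 1.8856

Derivation:
dt = T/N = 0.333333
u = exp(sigma*sqrt(dt)) = 1.326975; d = 1/u = 0.753594
p = (exp((r-q)*dt) - d) / (u - d) = 0.440823
Discount per step: exp(-r*dt) = 0.993687
Stock lattice S(k, i) with i counting down-moves:
  k=0: S(0,0) = 9.4600
  k=1: S(1,0) = 12.5532; S(1,1) = 7.1290
  k=2: S(2,0) = 16.6578; S(2,1) = 9.4600; S(2,2) = 5.3724
  k=3: S(3,0) = 22.1044; S(3,1) = 12.5532; S(3,2) = 7.1290; S(3,3) = 4.0486
Terminal payoffs V(N, i) = max(K - S_T, 0):
  V(3,0) = 0.000000; V(3,1) = 0.000000; V(3,2) = 2.351002; V(3,3) = 5.431415
Backward induction: V(k, i) = exp(-r*dt) * [p * V(k+1, i) + (1-p) * V(k+1, i+1)].
  V(2,0) = exp(-r*dt) * [p*0.000000 + (1-p)*0.000000] = 0.000000
  V(2,1) = exp(-r*dt) * [p*0.000000 + (1-p)*2.351002] = 1.306326
  V(2,2) = exp(-r*dt) * [p*2.351002 + (1-p)*5.431415] = 4.047780
  V(1,0) = exp(-r*dt) * [p*0.000000 + (1-p)*1.306326] = 0.725855
  V(1,1) = exp(-r*dt) * [p*1.306326 + (1-p)*4.047780] = 2.821358
  V(0,0) = exp(-r*dt) * [p*0.725855 + (1-p)*2.821358] = 1.885632


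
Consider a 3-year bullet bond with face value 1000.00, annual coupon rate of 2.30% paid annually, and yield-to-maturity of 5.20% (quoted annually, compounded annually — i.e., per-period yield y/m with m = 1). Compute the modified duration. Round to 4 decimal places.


Answer: Modified duration = 2.7852

Derivation:
Coupon per period c = face * coupon_rate / m = 23.000000
Periods per year m = 1; per-period yield y/m = 0.052000
Number of cashflows N = 3
Cashflows (t years, CF_t, discount factor 1/(1+y/m)^(m*t), PV):
  t = 1.0000: CF_t = 23.000000, DF = 0.950570, PV = 21.863118
  t = 2.0000: CF_t = 23.000000, DF = 0.903584, PV = 20.782431
  t = 3.0000: CF_t = 1023.000000, DF = 0.858920, PV = 878.675292
Price P = sum_t PV_t = 921.320841
First compute Macaulay numerator sum_t t * PV_t:
  t * PV_t at t = 1.0000: 21.863118
  t * PV_t at t = 2.0000: 41.564863
  t * PV_t at t = 3.0000: 2636.025875
Macaulay duration D = 2699.453856 / 921.320841 = 2.929982
Modified duration = D / (1 + y/m) = 2.929982 / (1 + 0.052000) = 2.785154


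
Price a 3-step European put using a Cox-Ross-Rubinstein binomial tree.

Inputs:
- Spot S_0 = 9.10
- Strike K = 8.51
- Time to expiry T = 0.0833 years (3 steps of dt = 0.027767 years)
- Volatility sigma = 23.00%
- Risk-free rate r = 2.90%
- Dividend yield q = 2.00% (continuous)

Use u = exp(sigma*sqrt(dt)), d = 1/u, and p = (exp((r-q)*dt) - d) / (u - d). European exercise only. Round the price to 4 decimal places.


Answer: Price = V(0,0) = 0.0516

Derivation:
dt = T/N = 0.027767
u = exp(sigma*sqrt(dt)) = 1.039070; d = 1/u = 0.962399
p = (exp((r-q)*dt) - d) / (u - d) = 0.493680
Discount per step: exp(-r*dt) = 0.999195
Stock lattice S(k, i) with i counting down-moves:
  k=0: S(0,0) = 9.1000
  k=1: S(1,0) = 9.4555; S(1,1) = 8.7578
  k=2: S(2,0) = 9.8250; S(2,1) = 9.1000; S(2,2) = 8.4285
  k=3: S(3,0) = 10.2088; S(3,1) = 9.4555; S(3,2) = 8.7578; S(3,3) = 8.1116
Terminal payoffs V(N, i) = max(K - S_T, 0):
  V(3,0) = 0.000000; V(3,1) = 0.000000; V(3,2) = 0.000000; V(3,3) = 0.398382
Backward induction: V(k, i) = exp(-r*dt) * [p * V(k+1, i) + (1-p) * V(k+1, i+1)].
  V(2,0) = exp(-r*dt) * [p*0.000000 + (1-p)*0.000000] = 0.000000
  V(2,1) = exp(-r*dt) * [p*0.000000 + (1-p)*0.000000] = 0.000000
  V(2,2) = exp(-r*dt) * [p*0.000000 + (1-p)*0.398382] = 0.201546
  V(1,0) = exp(-r*dt) * [p*0.000000 + (1-p)*0.000000] = 0.000000
  V(1,1) = exp(-r*dt) * [p*0.000000 + (1-p)*0.201546] = 0.101965
  V(0,0) = exp(-r*dt) * [p*0.000000 + (1-p)*0.101965] = 0.051585


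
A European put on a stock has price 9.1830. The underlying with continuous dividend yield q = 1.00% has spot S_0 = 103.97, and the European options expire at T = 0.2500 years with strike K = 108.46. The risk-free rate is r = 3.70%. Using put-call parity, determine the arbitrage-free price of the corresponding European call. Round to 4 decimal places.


Answer: Call price = 5.4320

Derivation:
Put-call parity: C - P = S_0 * exp(-qT) - K * exp(-rT).
S_0 * exp(-qT) = 103.9700 * 0.99750312 = 103.71039964
K * exp(-rT) = 108.4600 * 0.99079265 = 107.46137078
C = P + S*exp(-qT) - K*exp(-rT)
C = 9.1830 + 103.71039964 - 107.46137078 = 5.4320


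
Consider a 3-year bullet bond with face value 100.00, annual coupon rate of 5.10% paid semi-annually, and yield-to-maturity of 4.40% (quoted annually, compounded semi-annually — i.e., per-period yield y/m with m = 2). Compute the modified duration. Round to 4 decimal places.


Answer: Modified duration = 2.7609

Derivation:
Coupon per period c = face * coupon_rate / m = 2.550000
Periods per year m = 2; per-period yield y/m = 0.022000
Number of cashflows N = 6
Cashflows (t years, CF_t, discount factor 1/(1+y/m)^(m*t), PV):
  t = 0.5000: CF_t = 2.550000, DF = 0.978474, PV = 2.495108
  t = 1.0000: CF_t = 2.550000, DF = 0.957411, PV = 2.441397
  t = 1.5000: CF_t = 2.550000, DF = 0.936801, PV = 2.388842
  t = 2.0000: CF_t = 2.550000, DF = 0.916635, PV = 2.337419
  t = 2.5000: CF_t = 2.550000, DF = 0.896903, PV = 2.287103
  t = 3.0000: CF_t = 102.550000, DF = 0.877596, PV = 89.997468
Price P = sum_t PV_t = 101.947337
First compute Macaulay numerator sum_t t * PV_t:
  t * PV_t at t = 0.5000: 1.247554
  t * PV_t at t = 1.0000: 2.441397
  t * PV_t at t = 1.5000: 3.583264
  t * PV_t at t = 2.0000: 4.674838
  t * PV_t at t = 2.5000: 5.717757
  t * PV_t at t = 3.0000: 269.992403
Macaulay duration D = 287.657213 / 101.947337 = 2.821626
Modified duration = D / (1 + y/m) = 2.821626 / (1 + 0.022000) = 2.760886


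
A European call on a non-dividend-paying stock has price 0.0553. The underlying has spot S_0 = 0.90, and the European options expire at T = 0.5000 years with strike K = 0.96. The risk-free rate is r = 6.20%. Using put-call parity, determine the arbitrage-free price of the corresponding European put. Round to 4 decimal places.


Answer: Put price = 0.0860

Derivation:
Put-call parity: C - P = S_0 * exp(-qT) - K * exp(-rT).
S_0 * exp(-qT) = 0.9000 * 1.00000000 = 0.90000000
K * exp(-rT) = 0.9600 * 0.96947557 = 0.93069655
P = C - S*exp(-qT) + K*exp(-rT)
P = 0.0553 - 0.90000000 + 0.93069655 = 0.0860


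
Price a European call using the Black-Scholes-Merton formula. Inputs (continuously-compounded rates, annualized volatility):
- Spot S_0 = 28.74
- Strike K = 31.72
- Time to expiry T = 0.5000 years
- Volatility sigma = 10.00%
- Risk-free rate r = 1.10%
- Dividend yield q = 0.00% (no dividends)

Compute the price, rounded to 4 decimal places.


d1 = (ln(S/K) + (r - q + 0.5*sigma^2) * T) / (sigma * sqrt(T)) = -1.28209089
d2 = d1 - sigma * sqrt(T) = -1.35280157
exp(-rT) = 0.99451510; exp(-qT) = 1.00000000
C = S_0 * exp(-qT) * N(d1) - K * exp(-rT) * N(d2)
N(d1) = 0.09990538; N(d2) = 0.08805952
C = 28.7400 * 1.00000000 * 0.09990538 - 31.7200 * 0.99451510 * 0.08805952 = 0.0934

Answer: Price = 0.0934


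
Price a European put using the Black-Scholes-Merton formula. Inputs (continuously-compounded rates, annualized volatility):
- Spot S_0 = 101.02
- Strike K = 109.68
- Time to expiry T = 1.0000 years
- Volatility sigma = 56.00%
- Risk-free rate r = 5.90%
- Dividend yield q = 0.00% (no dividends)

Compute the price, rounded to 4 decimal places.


Answer: Price = 23.7461

Derivation:
d1 = (ln(S/K) + (r - q + 0.5*sigma^2) * T) / (sigma * sqrt(T)) = 0.23848479
d2 = d1 - sigma * sqrt(T) = -0.32151521
exp(-rT) = 0.94270677; exp(-qT) = 1.00000000
P = K * exp(-rT) * N(-d2) - S_0 * exp(-qT) * N(-d1)
N(-d1) = 0.40575256; N(-d2) = 0.62609001
P = 109.6800 * 0.94270677 * 0.62609001 - 101.0200 * 1.00000000 * 0.40575256 = 23.7461


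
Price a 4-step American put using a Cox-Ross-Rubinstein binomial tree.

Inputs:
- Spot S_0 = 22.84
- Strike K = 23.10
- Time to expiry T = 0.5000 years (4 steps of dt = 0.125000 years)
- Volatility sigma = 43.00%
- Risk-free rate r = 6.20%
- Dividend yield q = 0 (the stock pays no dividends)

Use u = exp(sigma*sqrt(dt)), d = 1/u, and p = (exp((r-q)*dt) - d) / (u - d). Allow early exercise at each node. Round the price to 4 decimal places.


dt = T/N = 0.125000
u = exp(sigma*sqrt(dt)) = 1.164193; d = 1/u = 0.858964
p = (exp((r-q)*dt) - d) / (u - d) = 0.487556
Discount per step: exp(-r*dt) = 0.992280
Stock lattice S(k, i) with i counting down-moves:
  k=0: S(0,0) = 22.8400
  k=1: S(1,0) = 26.5902; S(1,1) = 19.6187
  k=2: S(2,0) = 30.9561; S(2,1) = 22.8400; S(2,2) = 16.8518
  k=3: S(3,0) = 36.0388; S(3,1) = 26.5902; S(3,2) = 19.6187; S(3,3) = 14.4751
  k=4: S(4,0) = 41.9562; S(4,1) = 30.9561; S(4,2) = 22.8400; S(4,3) = 16.8518; S(4,4) = 12.4336
Terminal payoffs V(N, i) = max(K - S_T, 0):
  V(4,0) = 0.000000; V(4,1) = 0.000000; V(4,2) = 0.260000; V(4,3) = 6.248200; V(4,4) = 10.666412
Backward induction: V(k, i) = exp(-r*dt) * [p * V(k+1, i) + (1-p) * V(k+1, i+1)]; then take max(V_cont, immediate exercise) for American.
  V(3,0) = exp(-r*dt) * [p*0.000000 + (1-p)*0.000000] = 0.000000; exercise = 0.000000; V(3,0) = max -> 0.000000
  V(3,1) = exp(-r*dt) * [p*0.000000 + (1-p)*0.260000] = 0.132207; exercise = 0.000000; V(3,1) = max -> 0.132207
  V(3,2) = exp(-r*dt) * [p*0.260000 + (1-p)*6.248200] = 3.302923; exercise = 3.481256; V(3,2) = max -> 3.481256
  V(3,3) = exp(-r*dt) * [p*6.248200 + (1-p)*10.666412] = 8.446573; exercise = 8.624906; V(3,3) = max -> 8.624906
  V(2,0) = exp(-r*dt) * [p*0.000000 + (1-p)*0.132207] = 0.067226; exercise = 0.000000; V(2,0) = max -> 0.067226
  V(2,1) = exp(-r*dt) * [p*0.132207 + (1-p)*3.481256] = 1.834139; exercise = 0.260000; V(2,1) = max -> 1.834139
  V(2,2) = exp(-r*dt) * [p*3.481256 + (1-p)*8.624906] = 6.069867; exercise = 6.248200; V(2,2) = max -> 6.248200
  V(1,0) = exp(-r*dt) * [p*0.067226 + (1-p)*1.834139] = 0.965162; exercise = 0.000000; V(1,0) = max -> 0.965162
  V(1,1) = exp(-r*dt) * [p*1.834139 + (1-p)*6.248200] = 4.064478; exercise = 3.481256; V(1,1) = max -> 4.064478
  V(0,0) = exp(-r*dt) * [p*0.965162 + (1-p)*4.064478] = 2.533677; exercise = 0.260000; V(0,0) = max -> 2.533677

Answer: Price = V(0,0) = 2.5337


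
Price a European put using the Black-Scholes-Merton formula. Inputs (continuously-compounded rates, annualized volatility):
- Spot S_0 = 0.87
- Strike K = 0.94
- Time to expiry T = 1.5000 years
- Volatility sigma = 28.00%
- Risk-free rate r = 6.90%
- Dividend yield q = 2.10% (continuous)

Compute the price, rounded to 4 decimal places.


d1 = (ln(S/K) + (r - q + 0.5*sigma^2) * T) / (sigma * sqrt(T)) = 0.15575645
d2 = d1 - sigma * sqrt(T) = -0.18717211
exp(-rT) = 0.90167602; exp(-qT) = 0.96899096
P = K * exp(-rT) * N(-d2) - S_0 * exp(-qT) * N(-d1)
N(-d1) = 0.43811250; N(-d2) = 0.57423716
P = 0.9400 * 0.90167602 * 0.57423716 - 0.8700 * 0.96899096 * 0.43811250 = 0.1174

Answer: Price = 0.1174


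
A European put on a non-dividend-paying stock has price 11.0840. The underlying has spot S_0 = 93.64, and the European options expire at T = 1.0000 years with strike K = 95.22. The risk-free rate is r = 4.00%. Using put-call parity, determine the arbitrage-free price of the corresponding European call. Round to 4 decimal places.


Put-call parity: C - P = S_0 * exp(-qT) - K * exp(-rT).
S_0 * exp(-qT) = 93.6400 * 1.00000000 = 93.64000000
K * exp(-rT) = 95.2200 * 0.96078944 = 91.48637040
C = P + S*exp(-qT) - K*exp(-rT)
C = 11.0840 + 93.64000000 - 91.48637040 = 13.2376

Answer: Call price = 13.2376


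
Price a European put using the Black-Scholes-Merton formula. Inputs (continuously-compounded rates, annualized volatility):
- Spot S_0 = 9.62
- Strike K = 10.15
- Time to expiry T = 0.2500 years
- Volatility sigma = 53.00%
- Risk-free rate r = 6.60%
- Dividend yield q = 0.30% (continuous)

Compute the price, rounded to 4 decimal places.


Answer: Price = 1.2289

Derivation:
d1 = (ln(S/K) + (r - q + 0.5*sigma^2) * T) / (sigma * sqrt(T)) = -0.01044129
d2 = d1 - sigma * sqrt(T) = -0.27544129
exp(-rT) = 0.98363538; exp(-qT) = 0.99925028
P = K * exp(-rT) * N(-d2) - S_0 * exp(-qT) * N(-d1)
N(-d1) = 0.50416539; N(-d2) = 0.60851139
P = 10.1500 * 0.98363538 * 0.60851139 - 9.6200 * 0.99925028 * 0.50416539 = 1.2289


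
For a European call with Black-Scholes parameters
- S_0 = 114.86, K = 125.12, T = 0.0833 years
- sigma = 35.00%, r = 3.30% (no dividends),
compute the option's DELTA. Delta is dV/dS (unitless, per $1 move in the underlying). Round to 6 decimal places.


Answer: Delta = 0.220868

Derivation:
d1 = -0.7692661440; d2 = -0.8702822318
phi(d1) = 0.2967623190; exp(-qT) = 1.0000000000; exp(-rT) = 0.9972548748
N(d1) = 0.2208676657
Delta = exp(-qT) * N(d1) = 1.0000000000 * 0.2208676657 = 0.220868


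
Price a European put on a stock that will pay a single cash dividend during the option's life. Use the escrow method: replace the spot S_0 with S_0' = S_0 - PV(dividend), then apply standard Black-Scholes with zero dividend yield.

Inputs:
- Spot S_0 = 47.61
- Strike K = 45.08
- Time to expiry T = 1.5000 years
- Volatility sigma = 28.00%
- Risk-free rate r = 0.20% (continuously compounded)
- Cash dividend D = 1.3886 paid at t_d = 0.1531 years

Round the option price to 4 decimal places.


Answer: Price = 5.5878

Derivation:
PV(D) = D * exp(-r * t_d) = 1.3886 * 0.99969385 = 1.38817488
S_0' = S_0 - PV(D) = 47.6100 - 1.38817488 = 46.22182512
d1 = (ln(S_0'/K) + (r + sigma^2/2)*T) / (sigma*sqrt(T)) = 0.25315302
d2 = d1 - sigma*sqrt(T) = -0.08977554
exp(-rT) = 0.99700450
N(-d1) = 0.40007498; N(-d2) = 0.53576721
P = K * exp(-rT) * N(-d2) - S_0' * N(-d1) = 45.0800 * 0.99700450 * 0.53576721 - 46.22182512 * 0.40007498 = 5.5878


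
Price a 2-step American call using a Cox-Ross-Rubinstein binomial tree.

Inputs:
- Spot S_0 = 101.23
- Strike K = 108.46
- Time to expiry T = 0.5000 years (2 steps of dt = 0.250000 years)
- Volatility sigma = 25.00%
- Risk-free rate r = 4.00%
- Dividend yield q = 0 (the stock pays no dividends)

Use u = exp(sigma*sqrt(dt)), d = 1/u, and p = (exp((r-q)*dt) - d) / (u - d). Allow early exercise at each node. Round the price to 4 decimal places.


Answer: Price = V(0,0) = 5.4631

Derivation:
dt = T/N = 0.250000
u = exp(sigma*sqrt(dt)) = 1.133148; d = 1/u = 0.882497
p = (exp((r-q)*dt) - d) / (u - d) = 0.508887
Discount per step: exp(-r*dt) = 0.990050
Stock lattice S(k, i) with i counting down-moves:
  k=0: S(0,0) = 101.2300
  k=1: S(1,0) = 114.7086; S(1,1) = 89.3352
  k=2: S(2,0) = 129.9819; S(2,1) = 101.2300; S(2,2) = 78.8380
Terminal payoffs V(N, i) = max(S_T - K, 0):
  V(2,0) = 21.521893; V(2,1) = 0.000000; V(2,2) = 0.000000
Backward induction: V(k, i) = exp(-r*dt) * [p * V(k+1, i) + (1-p) * V(k+1, i+1)]; then take max(V_cont, immediate exercise) for American.
  V(1,0) = exp(-r*dt) * [p*21.521893 + (1-p)*0.000000] = 10.843231; exercise = 6.248618; V(1,0) = max -> 10.843231
  V(1,1) = exp(-r*dt) * [p*0.000000 + (1-p)*0.000000] = 0.000000; exercise = 0.000000; V(1,1) = max -> 0.000000
  V(0,0) = exp(-r*dt) * [p*10.843231 + (1-p)*0.000000] = 5.463072; exercise = 0.000000; V(0,0) = max -> 5.463072


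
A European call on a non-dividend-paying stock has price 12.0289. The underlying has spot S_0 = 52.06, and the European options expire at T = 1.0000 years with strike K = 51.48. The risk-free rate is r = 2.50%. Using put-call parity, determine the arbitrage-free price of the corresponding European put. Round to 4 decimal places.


Answer: Put price = 10.1779

Derivation:
Put-call parity: C - P = S_0 * exp(-qT) - K * exp(-rT).
S_0 * exp(-qT) = 52.0600 * 1.00000000 = 52.06000000
K * exp(-rT) = 51.4800 * 0.97530991 = 50.20895427
P = C - S*exp(-qT) + K*exp(-rT)
P = 12.0289 - 52.06000000 + 50.20895427 = 10.1779


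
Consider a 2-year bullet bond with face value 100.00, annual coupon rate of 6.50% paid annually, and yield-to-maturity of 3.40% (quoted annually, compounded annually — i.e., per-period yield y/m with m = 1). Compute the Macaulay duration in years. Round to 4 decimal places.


Answer: Macaulay duration = 1.9406 years

Derivation:
Coupon per period c = face * coupon_rate / m = 6.500000
Periods per year m = 1; per-period yield y/m = 0.034000
Number of cashflows N = 2
Cashflows (t years, CF_t, discount factor 1/(1+y/m)^(m*t), PV):
  t = 1.0000: CF_t = 6.500000, DF = 0.967118, PV = 6.286267
  t = 2.0000: CF_t = 106.500000, DF = 0.935317, PV = 99.611282
Price P = sum_t PV_t = 105.897549
Macaulay numerator sum_t t * PV_t:
  t * PV_t at t = 1.0000: 6.286267
  t * PV_t at t = 2.0000: 199.222564
Macaulay duration D = (sum_t t * PV_t) / P = 205.508831 / 105.897549 = 1.940638


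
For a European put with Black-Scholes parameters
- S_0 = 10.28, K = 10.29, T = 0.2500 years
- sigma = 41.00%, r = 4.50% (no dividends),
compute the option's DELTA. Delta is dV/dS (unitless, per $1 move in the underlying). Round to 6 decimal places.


d1 = 0.1526351716; d2 = -0.0523648284
phi(d1) = 0.3943220645; exp(-qT) = 1.0000000000; exp(-rT) = 0.9888130446
N(-d1) = 0.4393429935
Delta = -exp(-qT) * N(-d1) = -1.0000000000 * 0.4393429935 = -0.439343

Answer: Delta = -0.439343


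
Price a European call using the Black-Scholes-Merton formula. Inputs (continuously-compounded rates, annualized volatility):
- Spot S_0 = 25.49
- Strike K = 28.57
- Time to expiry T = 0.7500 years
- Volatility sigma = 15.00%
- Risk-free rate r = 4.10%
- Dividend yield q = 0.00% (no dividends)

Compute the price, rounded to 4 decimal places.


Answer: Price = 0.5434

Derivation:
d1 = (ln(S/K) + (r - q + 0.5*sigma^2) * T) / (sigma * sqrt(T)) = -0.57645344
d2 = d1 - sigma * sqrt(T) = -0.70635725
exp(-rT) = 0.96971797; exp(-qT) = 1.00000000
C = S_0 * exp(-qT) * N(d1) - K * exp(-rT) * N(d2)
N(d1) = 0.28215437; N(d2) = 0.23998300
C = 25.4900 * 1.00000000 * 0.28215437 - 28.5700 * 0.96971797 * 0.23998300 = 0.5434


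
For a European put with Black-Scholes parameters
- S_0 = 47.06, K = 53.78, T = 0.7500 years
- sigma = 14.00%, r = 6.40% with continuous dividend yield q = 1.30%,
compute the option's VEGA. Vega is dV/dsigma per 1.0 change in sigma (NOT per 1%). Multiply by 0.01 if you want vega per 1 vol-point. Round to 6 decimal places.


Answer: Vega = 12.381714

Derivation:
d1 = -0.7248077346; d2 = -0.8460512911
phi(d1) = 0.3067839088; exp(-qT) = 0.9902973771; exp(-rT) = 0.9531337871
Vega = S * exp(-qT) * phi(d1) * sqrt(T) = 47.0600 * 0.9902973771 * 0.3067839088 * 0.8660254038 = 12.381714


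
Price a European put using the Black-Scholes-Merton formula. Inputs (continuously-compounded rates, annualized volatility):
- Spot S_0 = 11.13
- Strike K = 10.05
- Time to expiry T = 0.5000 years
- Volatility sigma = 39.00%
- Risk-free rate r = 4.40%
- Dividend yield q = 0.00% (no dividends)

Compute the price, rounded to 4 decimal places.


Answer: Price = 0.6136

Derivation:
d1 = (ln(S/K) + (r - q + 0.5*sigma^2) * T) / (sigma * sqrt(T)) = 0.58779260
d2 = d1 - sigma * sqrt(T) = 0.31202095
exp(-rT) = 0.97824024; exp(-qT) = 1.00000000
P = K * exp(-rT) * N(-d2) - S_0 * exp(-qT) * N(-d1)
N(-d1) = 0.27833576; N(-d2) = 0.37751230
P = 10.0500 * 0.97824024 * 0.37751230 - 11.1300 * 1.00000000 * 0.27833576 = 0.6136


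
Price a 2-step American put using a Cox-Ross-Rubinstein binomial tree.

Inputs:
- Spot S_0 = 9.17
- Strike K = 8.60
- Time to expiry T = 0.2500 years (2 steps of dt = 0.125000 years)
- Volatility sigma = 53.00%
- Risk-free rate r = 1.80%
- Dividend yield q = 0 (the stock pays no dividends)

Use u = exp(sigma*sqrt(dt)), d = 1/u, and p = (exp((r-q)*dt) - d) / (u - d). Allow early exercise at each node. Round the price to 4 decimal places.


dt = T/N = 0.125000
u = exp(sigma*sqrt(dt)) = 1.206089; d = 1/u = 0.829126
p = (exp((r-q)*dt) - d) / (u - d) = 0.459266
Discount per step: exp(-r*dt) = 0.997753
Stock lattice S(k, i) with i counting down-moves:
  k=0: S(0,0) = 9.1700
  k=1: S(1,0) = 11.0598; S(1,1) = 7.6031
  k=2: S(2,0) = 13.3392; S(2,1) = 9.1700; S(2,2) = 6.3039
Terminal payoffs V(N, i) = max(K - S_T, 0):
  V(2,0) = 0.000000; V(2,1) = 0.000000; V(2,2) = 2.296086
Backward induction: V(k, i) = exp(-r*dt) * [p * V(k+1, i) + (1-p) * V(k+1, i+1)]; then take max(V_cont, immediate exercise) for American.
  V(1,0) = exp(-r*dt) * [p*0.000000 + (1-p)*0.000000] = 0.000000; exercise = 0.000000; V(1,0) = max -> 0.000000
  V(1,1) = exp(-r*dt) * [p*0.000000 + (1-p)*2.296086] = 1.238781; exercise = 0.996916; V(1,1) = max -> 1.238781
  V(0,0) = exp(-r*dt) * [p*0.000000 + (1-p)*1.238781] = 0.668345; exercise = 0.000000; V(0,0) = max -> 0.668345

Answer: Price = V(0,0) = 0.6683


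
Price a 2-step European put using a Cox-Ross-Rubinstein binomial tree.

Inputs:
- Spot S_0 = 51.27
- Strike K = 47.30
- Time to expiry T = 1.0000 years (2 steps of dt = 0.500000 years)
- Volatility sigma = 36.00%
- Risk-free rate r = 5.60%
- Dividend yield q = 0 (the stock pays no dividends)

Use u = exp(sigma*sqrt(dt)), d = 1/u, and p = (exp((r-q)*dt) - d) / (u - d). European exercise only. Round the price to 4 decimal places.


dt = T/N = 0.500000
u = exp(sigma*sqrt(dt)) = 1.289892; d = 1/u = 0.775259
p = (exp((r-q)*dt) - d) / (u - d) = 0.491878
Discount per step: exp(-r*dt) = 0.972388
Stock lattice S(k, i) with i counting down-moves:
  k=0: S(0,0) = 51.2700
  k=1: S(1,0) = 66.1328; S(1,1) = 39.7475
  k=2: S(2,0) = 85.3041; S(2,1) = 51.2700; S(2,2) = 30.8146
Terminal payoffs V(N, i) = max(K - S_T, 0):
  V(2,0) = 0.000000; V(2,1) = 0.000000; V(2,2) = 16.485391
Backward induction: V(k, i) = exp(-r*dt) * [p * V(k+1, i) + (1-p) * V(k+1, i+1)].
  V(1,0) = exp(-r*dt) * [p*0.000000 + (1-p)*0.000000] = 0.000000
  V(1,1) = exp(-r*dt) * [p*0.000000 + (1-p)*16.485391] = 8.145292
  V(0,0) = exp(-r*dt) * [p*0.000000 + (1-p)*8.145292] = 4.024520

Answer: Price = V(0,0) = 4.0245


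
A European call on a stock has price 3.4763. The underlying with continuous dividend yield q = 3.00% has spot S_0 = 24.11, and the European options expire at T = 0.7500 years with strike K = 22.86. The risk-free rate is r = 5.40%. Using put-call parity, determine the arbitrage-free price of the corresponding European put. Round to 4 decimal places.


Answer: Put price = 1.8554

Derivation:
Put-call parity: C - P = S_0 * exp(-qT) - K * exp(-rT).
S_0 * exp(-qT) = 24.1100 * 0.97775124 = 23.57358233
K * exp(-rT) = 22.8600 * 0.96030916 = 21.95266750
P = C - S*exp(-qT) + K*exp(-rT)
P = 3.4763 - 23.57358233 + 21.95266750 = 1.8554
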